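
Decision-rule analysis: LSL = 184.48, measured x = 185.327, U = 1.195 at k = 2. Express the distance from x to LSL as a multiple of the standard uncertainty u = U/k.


u = U / k = 1.195 / 2 = 0.5975
margin = |LSL - x| = |184.48 - 185.327| = 0.847
z = margin / u = 0.847 / 0.5975
z = 1.4176

1.4176


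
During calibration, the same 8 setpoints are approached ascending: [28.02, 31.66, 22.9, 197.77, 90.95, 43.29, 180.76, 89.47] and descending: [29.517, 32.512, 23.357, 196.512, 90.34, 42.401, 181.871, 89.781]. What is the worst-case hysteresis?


|28.02 - 29.517| = 1.4970
|31.66 - 32.512| = 0.8520
|22.9 - 23.357| = 0.4570
|197.77 - 196.512| = 1.2580
|90.95 - 90.34| = 0.6100
|43.29 - 42.401| = 0.8890
|180.76 - 181.871| = 1.1110
|89.47 - 89.781| = 0.3110
hysteresis = max(diffs) = 1.4970

1.4970


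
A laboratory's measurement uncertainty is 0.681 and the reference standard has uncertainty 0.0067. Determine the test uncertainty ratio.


TUR = u_lab / u_ref
= 0.681 / 0.0067
= 101.6418

101.6418


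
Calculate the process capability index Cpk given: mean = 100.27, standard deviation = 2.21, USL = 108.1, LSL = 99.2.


Cpu = (USL - mean) / (3*sigma) = (108.1 - 100.27) / (3*2.21) = 1.1810
Cpl = (mean - LSL) / (3*sigma) = (100.27 - 99.2) / (3*2.21) = 0.1614
Cpk = min(Cpu, Cpl) = 0.1614

0.1614


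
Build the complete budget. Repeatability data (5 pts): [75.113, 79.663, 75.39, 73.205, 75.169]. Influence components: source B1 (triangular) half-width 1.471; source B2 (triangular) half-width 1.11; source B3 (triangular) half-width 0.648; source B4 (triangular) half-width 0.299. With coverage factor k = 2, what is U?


mean = (75.113 + 79.663 + 75.39 + 73.205 + 75.169) / 5 = 75.708
s = sqrt(sum((x - mean)^2)/(n-1)) = 2.3797428
u_A = s / sqrt(n) = 2.3797428 / sqrt(5) = 1.0642533
u_B1 = 1.471 / sqrt(6) = 0.60053324
u_B2 = 1.11 / sqrt(6) = 0.4531556
u_B3 = 0.648 / sqrt(6) = 0.26454489
u_B4 = 0.299 / sqrt(6) = 0.12206624
uc = sqrt(1.0642533^2 + 0.60053324^2 + 0.4531556^2 + 0.26454489^2 + 0.12206624^2) = 1.335481
U = k * uc = 2 * 1.335481
U = 2.6710

2.6710


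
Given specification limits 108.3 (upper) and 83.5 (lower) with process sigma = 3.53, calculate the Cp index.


Cp = (USL - LSL) / (6 * sigma)
= (108.3 - 83.5) / (6 * 3.53)
= 24.8000 / 21.1800
= 1.1709

1.1709


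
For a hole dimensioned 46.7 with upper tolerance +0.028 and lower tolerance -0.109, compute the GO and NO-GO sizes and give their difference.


GO = nominal - lower_tol (smallest hole = maximum material condition)
GO = 46.7 - 0.109 = 46.591
NO-GO = nominal + upper_tol (largest hole = least material condition)
NO-GO = 46.7 + 0.028 = 46.728
spread = NO-GO - GO = 46.728 - 46.591 = 0.1370

0.1370


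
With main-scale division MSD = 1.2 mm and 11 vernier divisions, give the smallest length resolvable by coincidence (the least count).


LC = MSD / n_div
= 1.2 / 11
= 0.1091

0.1091


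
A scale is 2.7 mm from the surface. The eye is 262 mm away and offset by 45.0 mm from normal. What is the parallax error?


error = h * offset / d
= 2.7 * 45.0 / 262
= 0.4637

0.4637


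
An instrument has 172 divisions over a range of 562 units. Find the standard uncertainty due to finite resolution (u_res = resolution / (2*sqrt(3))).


resolution = range / divisions
resolution = 562 / 172 = 3.2674419
u_res = resolution / (2*sqrt(3))
u_res = 3.2674419 / 3.4641016
u_res = 0.9432

0.9432


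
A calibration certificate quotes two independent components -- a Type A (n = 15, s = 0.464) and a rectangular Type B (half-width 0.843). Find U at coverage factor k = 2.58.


u_A = s / sqrt(n) = 0.464 / sqrt(15) = 0.11980428
u_B = half_width / sqrt(3) = 0.843 / sqrt(3) = 0.48670628
uc = sqrt(u_A^2 + u_B^2) = sqrt(0.11980428^2 + 0.48670628^2) = 0.50123454
U = k * uc = 2.58 * 0.50123454
U = 1.2932

1.2932


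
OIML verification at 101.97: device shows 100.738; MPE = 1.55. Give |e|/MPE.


e = indication - reference = 100.738 - 101.97 = -1.2320
|e| = 1.2320
ratio = |e| / MPE = 1.2320 / 1.55
ratio = 0.7948

0.7948


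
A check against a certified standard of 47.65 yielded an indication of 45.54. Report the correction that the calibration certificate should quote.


Correction = standard - reading
= 47.65 - 45.54
= 2.1100

2.1100


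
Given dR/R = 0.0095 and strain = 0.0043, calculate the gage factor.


GF = (dR/R) / epsilon
= 0.0095 / 0.0043
= 2.2093

2.2093


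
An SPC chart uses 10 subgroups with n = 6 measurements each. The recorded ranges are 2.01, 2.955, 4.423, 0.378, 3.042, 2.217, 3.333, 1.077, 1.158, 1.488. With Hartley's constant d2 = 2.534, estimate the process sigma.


R_bar = (2.01 + 2.955 + 4.423 + 0.378 + 3.042 + 2.217 + 3.333 + 1.077 + 1.158 + 1.488) / 10
R_bar = 22.081 / 10 = 2.2081
sigma_hat = R_bar / d2 = 2.2081 / 2.534 = 0.8714

0.8714


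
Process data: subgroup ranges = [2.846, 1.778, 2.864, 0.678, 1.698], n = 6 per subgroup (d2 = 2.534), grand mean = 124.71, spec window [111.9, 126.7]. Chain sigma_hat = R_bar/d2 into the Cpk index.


R_bar = (2.846 + 1.778 + 2.864 + 0.678 + 1.698) / 5 = 1.9728
sigma = R_bar / d2 = 1.9728 / 2.534 = 0.77853197
Cp = (USL - LSL)/(6*sigma) = (126.7 - 111.9)/(6*0.77853197) = 3.1684
Cpu = (126.7 - 124.71)/(3*0.77853197) = 0.8520
Cpl = (124.71 - 111.9)/(3*0.77853197) = 5.4847
Cpk = min(Cpu, Cpl) = 0.8520

0.8520


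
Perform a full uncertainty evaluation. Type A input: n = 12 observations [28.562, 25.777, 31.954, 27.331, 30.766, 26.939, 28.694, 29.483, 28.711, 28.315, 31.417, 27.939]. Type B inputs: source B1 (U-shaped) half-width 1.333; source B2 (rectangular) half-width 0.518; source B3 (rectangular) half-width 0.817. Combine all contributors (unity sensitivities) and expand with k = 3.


mean = (28.562 + 25.777 + 31.954 + 27.331 + 30.766 + 26.939 + 28.694 + 29.483 + 28.711 + 28.315 + 31.417 + 27.939) / 12 = 28.824
s = sqrt(sum((x - mean)^2)/(n-1)) = 1.832368
u_A = s / sqrt(n) = 1.832368 / sqrt(12) = 0.52895908
u_B1 = 1.333 / sqrt(2) = 0.94257334
u_B2 = 0.518 / sqrt(3) = 0.29906744
u_B3 = 0.817 / sqrt(3) = 0.47169517
uc = sqrt(0.52895908^2 + 0.94257334^2 + 0.29906744^2 + 0.47169517^2) = 1.2166264
U = k * uc = 3 * 1.2166264
U = 3.6499

3.6499


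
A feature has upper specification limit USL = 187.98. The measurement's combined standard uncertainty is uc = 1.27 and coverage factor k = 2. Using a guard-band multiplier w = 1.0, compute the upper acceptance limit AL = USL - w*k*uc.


U = k * uc = 2 * 1.27 = 2.54
guard band g = w * U = 1.0 * 2.54 = 2.54
AL = USL - g = 187.98 - 2.54
AL = 185.4400

185.4400


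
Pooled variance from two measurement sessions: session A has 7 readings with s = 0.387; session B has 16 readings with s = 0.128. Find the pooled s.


s_p = sqrt(((n1-1)*s1^2 + (n2-1)*s2^2) / (n1+n2-2))
numerator = (7-1)*0.387^2 + (16-1)*0.128^2 = 0.898614 + 0.24576 = 1.144374
denominator = 7 + 16 - 2 = 21
s_p^2 = 1.144374 / 21 = 0.054494
s_p = sqrt(0.054494) = 0.2334

0.2334


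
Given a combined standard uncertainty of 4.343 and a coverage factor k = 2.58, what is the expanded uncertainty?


U = k * uc
U = 2.58 * 4.343
U = 11.2049

11.2049


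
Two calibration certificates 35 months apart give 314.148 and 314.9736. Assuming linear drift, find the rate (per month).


rate = (v2 - v1) / months
= (314.9736 - 314.148) / 35
= 0.8256 / 35
= 0.0236

0.0236


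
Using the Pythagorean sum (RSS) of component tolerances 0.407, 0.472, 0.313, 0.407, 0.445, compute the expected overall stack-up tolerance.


RSS = sqrt(0.407^2 + 0.472^2 + 0.313^2 + 0.407^2 + 0.445^2)
= sqrt(0.850076)
= 0.9220

0.9220


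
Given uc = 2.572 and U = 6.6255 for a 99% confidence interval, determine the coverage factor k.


k = U / uc
k = 6.6255 / 2.572
k = 2.576

2.576


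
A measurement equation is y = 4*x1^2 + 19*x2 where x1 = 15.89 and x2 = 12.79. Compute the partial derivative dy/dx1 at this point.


y = 4*x1^2 + 19*x2
dy/dx1 = 2*4*x1
Evaluate at x1 = 15.89: c1 = 8 * 15.89
c1 = 127.1200

127.1200


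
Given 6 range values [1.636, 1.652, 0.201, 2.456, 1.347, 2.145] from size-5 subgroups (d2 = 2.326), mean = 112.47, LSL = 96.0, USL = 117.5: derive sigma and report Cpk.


R_bar = (1.636 + 1.652 + 0.201 + 2.456 + 1.347 + 2.145) / 6 = 1.5728333
sigma = R_bar / d2 = 1.5728333 / 2.326 = 0.6761966
Cp = (USL - LSL)/(6*sigma) = (117.5 - 96.0)/(6*0.6761966) = 5.2992
Cpu = (117.5 - 112.47)/(3*0.6761966) = 2.4796
Cpl = (112.47 - 96.0)/(3*0.6761966) = 8.1189
Cpk = min(Cpu, Cpl) = 2.4796

2.4796


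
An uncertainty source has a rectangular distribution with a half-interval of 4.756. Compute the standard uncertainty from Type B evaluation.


u_B = half_width / sqrt(3)
u_B = 4.756 / 1.7320508
u_B = 2.7459

2.7459


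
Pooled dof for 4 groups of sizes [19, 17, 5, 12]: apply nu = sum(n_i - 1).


nu = sum_i (n_i - 1)
nu = ((19 - 1) + (17 - 1) + (5 - 1) + (12 - 1))
nu = 18 + 16 + 4 + 11
nu = 49

49


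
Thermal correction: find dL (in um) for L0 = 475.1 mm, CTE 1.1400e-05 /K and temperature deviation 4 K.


dL = L * alpha * dT
= 475.1 * 1.1400e-05 * 4
= 0.0216646 mm
dL_um = 0.0216646 * 1000 = 21.6646 um

21.6646


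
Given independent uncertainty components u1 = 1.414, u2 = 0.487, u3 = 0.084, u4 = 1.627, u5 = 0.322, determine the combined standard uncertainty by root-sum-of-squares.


uc = sqrt(1.414^2 + 0.487^2 + 0.084^2 + 1.627^2 + 0.322^2)
uc = sqrt(4.994434)
uc = 2.2348

2.2348


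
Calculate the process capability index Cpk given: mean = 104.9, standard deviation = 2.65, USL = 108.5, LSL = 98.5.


Cpu = (USL - mean) / (3*sigma) = (108.5 - 104.9) / (3*2.65) = 0.4528
Cpl = (mean - LSL) / (3*sigma) = (104.9 - 98.5) / (3*2.65) = 0.8050
Cpk = min(Cpu, Cpl) = 0.4528

0.4528


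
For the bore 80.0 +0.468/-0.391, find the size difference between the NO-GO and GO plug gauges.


GO = nominal - lower_tol (smallest hole = maximum material condition)
GO = 80.0 - 0.391 = 79.609
NO-GO = nominal + upper_tol (largest hole = least material condition)
NO-GO = 80.0 + 0.468 = 80.468
spread = NO-GO - GO = 80.468 - 79.609 = 0.8590

0.8590


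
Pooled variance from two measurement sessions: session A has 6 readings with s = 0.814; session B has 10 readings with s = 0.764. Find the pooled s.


s_p = sqrt(((n1-1)*s1^2 + (n2-1)*s2^2) / (n1+n2-2))
numerator = (6-1)*0.814^2 + (10-1)*0.764^2 = 3.31298 + 5.253264 = 8.566244
denominator = 6 + 10 - 2 = 14
s_p^2 = 8.566244 / 14 = 0.61187457
s_p = sqrt(0.61187457) = 0.7822

0.7822


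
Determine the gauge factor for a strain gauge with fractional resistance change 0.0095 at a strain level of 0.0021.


GF = (dR/R) / epsilon
= 0.0095 / 0.0021
= 4.5238

4.5238


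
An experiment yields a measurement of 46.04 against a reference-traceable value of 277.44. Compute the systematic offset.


Systematic error = measured - true
= 46.04 - 277.44
= -231.4000

-231.4000


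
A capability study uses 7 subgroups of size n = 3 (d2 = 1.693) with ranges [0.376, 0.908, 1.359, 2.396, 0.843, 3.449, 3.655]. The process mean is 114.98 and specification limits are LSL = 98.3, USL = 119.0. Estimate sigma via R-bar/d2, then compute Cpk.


R_bar = (0.376 + 0.908 + 1.359 + 2.396 + 0.843 + 3.449 + 3.655) / 7 = 1.8551429
sigma = R_bar / d2 = 1.8551429 / 1.693 = 1.0957725
Cp = (USL - LSL)/(6*sigma) = (119.0 - 98.3)/(6*1.0957725) = 3.1485
Cpu = (119.0 - 114.98)/(3*1.0957725) = 1.2229
Cpl = (114.98 - 98.3)/(3*1.0957725) = 5.0740
Cpk = min(Cpu, Cpl) = 1.2229

1.2229


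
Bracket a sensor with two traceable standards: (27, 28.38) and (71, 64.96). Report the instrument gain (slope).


slope = (y2 - y1) / (x2 - x1)
= (64.96 - 28.38) / (71 - 27)
= 36.5800 / 44
= 0.8314

0.8314


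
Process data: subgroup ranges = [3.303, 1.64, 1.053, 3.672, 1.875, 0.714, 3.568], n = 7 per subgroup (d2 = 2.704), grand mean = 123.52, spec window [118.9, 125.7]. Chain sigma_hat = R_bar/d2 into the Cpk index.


R_bar = (3.303 + 1.64 + 1.053 + 3.672 + 1.875 + 0.714 + 3.568) / 7 = 2.2607143
sigma = R_bar / d2 = 2.2607143 / 2.704 = 0.83606298
Cp = (USL - LSL)/(6*sigma) = (125.7 - 118.9)/(6*0.83606298) = 1.3556
Cpu = (125.7 - 123.52)/(3*0.83606298) = 0.8692
Cpl = (123.52 - 118.9)/(3*0.83606298) = 1.8420
Cpk = min(Cpu, Cpl) = 0.8692

0.8692


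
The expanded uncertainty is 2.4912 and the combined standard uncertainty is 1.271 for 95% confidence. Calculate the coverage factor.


k = U / uc
k = 2.4912 / 1.271
k = 1.96

1.96


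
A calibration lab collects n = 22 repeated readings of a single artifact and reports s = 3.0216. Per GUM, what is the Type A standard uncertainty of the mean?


u_A = s / sqrt(n)
u_A = 3.0216 / sqrt(22)
u_A = 3.0216 / 4.6904158
u_A = 0.6442

0.6442


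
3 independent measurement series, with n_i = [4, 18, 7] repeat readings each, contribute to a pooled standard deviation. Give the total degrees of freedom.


nu = sum_i (n_i - 1)
nu = ((4 - 1) + (18 - 1) + (7 - 1))
nu = 3 + 17 + 6
nu = 26

26


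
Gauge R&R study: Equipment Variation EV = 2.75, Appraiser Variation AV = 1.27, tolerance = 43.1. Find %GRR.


GRR = sqrt(EV^2 + AV^2) = sqrt(2.75^2 + 1.27^2) = 3.0290923
%GRR = GRR / tol * 100 = 3.0290923 / 43.1 * 100
%GRR = 7.0281

7.0281


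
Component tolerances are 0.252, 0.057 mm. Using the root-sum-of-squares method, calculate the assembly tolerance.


RSS = sqrt(0.252^2 + 0.057^2)
= sqrt(0.066753)
= 0.2584

0.2584


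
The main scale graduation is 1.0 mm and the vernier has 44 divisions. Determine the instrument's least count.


LC = MSD / n_div
= 1.0 / 44
= 0.0227

0.0227


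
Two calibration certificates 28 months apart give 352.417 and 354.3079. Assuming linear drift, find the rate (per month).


rate = (v2 - v1) / months
= (354.3079 - 352.417) / 28
= 1.8909 / 28
= 0.0675

0.0675


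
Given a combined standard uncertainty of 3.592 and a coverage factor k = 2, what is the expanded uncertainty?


U = k * uc
U = 2 * 3.592
U = 7.1840

7.1840


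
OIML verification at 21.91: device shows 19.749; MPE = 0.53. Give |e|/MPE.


e = indication - reference = 19.749 - 21.91 = -2.1610
|e| = 2.1610
ratio = |e| / MPE = 2.1610 / 0.53
ratio = 4.0774

4.0774


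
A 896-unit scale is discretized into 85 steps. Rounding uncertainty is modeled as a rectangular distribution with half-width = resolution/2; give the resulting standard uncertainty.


resolution = range / divisions
resolution = 896 / 85 = 10.541176
u_res = resolution / (2*sqrt(3))
u_res = 10.541176 / 3.4641016
u_res = 3.0430

3.0430


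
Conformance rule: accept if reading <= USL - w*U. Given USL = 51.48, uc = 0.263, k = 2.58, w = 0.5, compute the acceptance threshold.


U = k * uc = 2.58 * 0.263 = 0.67854
guard band g = w * U = 0.5 * 0.67854 = 0.33927
AL = USL - g = 51.48 - 0.33927
AL = 51.1407

51.1407


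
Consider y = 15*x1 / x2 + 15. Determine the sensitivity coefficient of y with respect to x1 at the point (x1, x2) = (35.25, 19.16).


y = 15*x1 / x2 + 15
dy/dx1 = 15/x2
Evaluate at x2 = 19.16: c1 = 15 / 19.16
c1 = 0.7829

0.7829


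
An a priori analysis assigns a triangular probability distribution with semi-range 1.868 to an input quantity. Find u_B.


u_B = half_width / sqrt(6)
u_B = 1.868 / 2.4494897
u_B = 0.7626

0.7626


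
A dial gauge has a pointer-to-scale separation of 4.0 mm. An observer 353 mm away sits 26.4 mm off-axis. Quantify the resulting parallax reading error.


error = h * offset / d
= 4.0 * 26.4 / 353
= 0.2992

0.2992


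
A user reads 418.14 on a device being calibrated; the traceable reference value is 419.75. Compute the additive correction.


Correction = standard - reading
= 419.75 - 418.14
= 1.6100

1.6100


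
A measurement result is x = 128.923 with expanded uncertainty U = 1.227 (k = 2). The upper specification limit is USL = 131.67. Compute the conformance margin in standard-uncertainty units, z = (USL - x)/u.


u = U / k = 1.227 / 2 = 0.6135
margin = |USL - x| = |131.67 - 128.923| = 2.747
z = margin / u = 2.747 / 0.6135
z = 4.4776

4.4776


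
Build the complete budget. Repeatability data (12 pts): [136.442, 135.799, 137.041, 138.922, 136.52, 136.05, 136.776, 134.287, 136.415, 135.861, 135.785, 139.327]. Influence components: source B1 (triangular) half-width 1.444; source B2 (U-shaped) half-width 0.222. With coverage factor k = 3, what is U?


mean = (136.442 + 135.799 + 137.041 + 138.922 + 136.52 + 136.05 + 136.776 + 134.287 + 136.415 + 135.861 + 135.785 + 139.327) / 12 = 136.6020833
s = sqrt(sum((x - mean)^2)/(n-1)) = 1.3692607
u_A = s / sqrt(n) = 1.3692607 / sqrt(12) = 0.39527152
u_B1 = 1.444 / sqrt(6) = 0.58951053
u_B2 = 0.222 / sqrt(2) = 0.15697771
uc = sqrt(0.39527152^2 + 0.58951053^2 + 0.15697771^2) = 0.72691419
U = k * uc = 3 * 0.72691419
U = 2.1807

2.1807


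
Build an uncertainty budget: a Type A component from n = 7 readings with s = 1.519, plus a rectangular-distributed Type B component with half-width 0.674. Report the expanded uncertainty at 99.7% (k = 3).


u_A = s / sqrt(n) = 1.519 / sqrt(7) = 0.57412803
u_B = half_width / sqrt(3) = 0.674 / sqrt(3) = 0.38913408
uc = sqrt(u_A^2 + u_B^2) = sqrt(0.57412803^2 + 0.38913408^2) = 0.69357648
U = k * uc = 3 * 0.69357648
U = 2.0807

2.0807


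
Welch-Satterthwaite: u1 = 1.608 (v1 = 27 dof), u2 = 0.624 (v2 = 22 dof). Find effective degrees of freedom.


uc = sqrt(u1^2 + u2^2) = sqrt(1.608^2 + 0.624^2) = 1.7248304
v_eff = uc^4 / (u1^4/v1 + u2^4/v2)
= 1.7248304^4 / (1.608^4/27 + 0.624^4/22)
= 8.8508625 / 0.25450851
v_eff = 34.7763

34.7763


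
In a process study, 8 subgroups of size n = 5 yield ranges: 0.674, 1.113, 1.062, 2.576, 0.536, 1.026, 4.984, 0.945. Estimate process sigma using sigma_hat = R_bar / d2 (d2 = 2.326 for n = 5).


R_bar = (0.674 + 1.113 + 1.062 + 2.576 + 0.536 + 1.026 + 4.984 + 0.945) / 8
R_bar = 12.916 / 8 = 1.6145
sigma_hat = R_bar / d2 = 1.6145 / 2.326 = 0.6941

0.6941


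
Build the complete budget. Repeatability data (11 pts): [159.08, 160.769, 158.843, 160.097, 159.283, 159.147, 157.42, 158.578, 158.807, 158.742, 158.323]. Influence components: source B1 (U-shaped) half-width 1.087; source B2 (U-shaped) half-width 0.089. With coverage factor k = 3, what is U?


mean = (159.08 + 160.769 + 158.843 + 160.097 + 159.283 + 159.147 + 157.42 + 158.578 + 158.807 + 158.742 + 158.323) / 11 = 159.0080909
s = sqrt(sum((x - mean)^2)/(n-1)) = 0.87757751
u_A = s / sqrt(n) = 0.87757751 / sqrt(11) = 0.26459958
u_B1 = 1.087 / sqrt(2) = 0.76862507
u_B2 = 0.089 / sqrt(2) = 0.062932504
uc = sqrt(0.26459958^2 + 0.76862507^2 + 0.062932504^2) = 0.81532689
U = k * uc = 3 * 0.81532689
U = 2.4460

2.4460


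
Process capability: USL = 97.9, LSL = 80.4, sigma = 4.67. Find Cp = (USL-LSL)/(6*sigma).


Cp = (USL - LSL) / (6 * sigma)
= (97.9 - 80.4) / (6 * 4.67)
= 17.5000 / 28.0200
= 0.6246

0.6246


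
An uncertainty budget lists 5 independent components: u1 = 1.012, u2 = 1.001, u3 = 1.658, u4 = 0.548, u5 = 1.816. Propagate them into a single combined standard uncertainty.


uc = sqrt(1.012^2 + 1.001^2 + 1.658^2 + 0.548^2 + 1.816^2)
uc = sqrt(8.373269)
uc = 2.8937

2.8937


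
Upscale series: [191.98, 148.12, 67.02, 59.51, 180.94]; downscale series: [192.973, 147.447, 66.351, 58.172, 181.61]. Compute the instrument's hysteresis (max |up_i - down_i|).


|191.98 - 192.973| = 0.9930
|148.12 - 147.447| = 0.6730
|67.02 - 66.351| = 0.6690
|59.51 - 58.172| = 1.3380
|180.94 - 181.61| = 0.6700
hysteresis = max(diffs) = 1.3380

1.3380


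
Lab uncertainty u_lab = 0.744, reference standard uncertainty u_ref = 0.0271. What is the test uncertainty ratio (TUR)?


TUR = u_lab / u_ref
= 0.744 / 0.0271
= 27.4539

27.4539


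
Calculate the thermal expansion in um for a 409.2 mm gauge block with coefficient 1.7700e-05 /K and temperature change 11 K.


dL = L * alpha * dT
= 409.2 * 1.7700e-05 * 11
= 0.0796712 mm
dL_um = 0.0796712 * 1000 = 79.6712 um

79.6712


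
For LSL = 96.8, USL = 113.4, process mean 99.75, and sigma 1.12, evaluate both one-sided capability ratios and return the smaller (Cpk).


Cpu = (USL - mean) / (3*sigma) = (113.4 - 99.75) / (3*1.12) = 4.0625
Cpl = (mean - LSL) / (3*sigma) = (99.75 - 96.8) / (3*1.12) = 0.8780
Cpk = min(Cpu, Cpl) = 0.8780

0.8780


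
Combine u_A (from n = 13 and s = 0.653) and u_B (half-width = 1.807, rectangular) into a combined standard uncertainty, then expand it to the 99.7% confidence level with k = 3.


u_A = s / sqrt(n) = 0.653 / sqrt(13) = 0.18110961
u_B = half_width / sqrt(3) = 1.807 / sqrt(3) = 1.0432719
uc = sqrt(u_A^2 + u_B^2) = sqrt(0.18110961^2 + 1.0432719^2) = 1.0588753
U = k * uc = 3 * 1.0588753
U = 3.1766

3.1766


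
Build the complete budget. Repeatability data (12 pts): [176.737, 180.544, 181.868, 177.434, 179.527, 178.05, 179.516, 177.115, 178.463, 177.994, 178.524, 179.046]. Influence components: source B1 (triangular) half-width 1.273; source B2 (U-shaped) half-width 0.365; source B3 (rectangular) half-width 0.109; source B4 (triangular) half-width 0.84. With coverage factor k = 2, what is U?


mean = (176.737 + 180.544 + 181.868 + 177.434 + 179.527 + 178.05 + 179.516 + 177.115 + 178.463 + 177.994 + 178.524 + 179.046) / 12 = 178.7348333
s = sqrt(sum((x - mean)^2)/(n-1)) = 1.4730282
u_A = s / sqrt(n) = 1.4730282 / sqrt(12) = 0.42522661
u_B1 = 1.273 / sqrt(6) = 0.51970007
u_B2 = 0.365 / sqrt(2) = 0.25809398
u_B3 = 0.109 / sqrt(3) = 0.062931179
u_B4 = 0.84 / sqrt(6) = 0.34292856
uc = sqrt(0.42522661^2 + 0.51970007^2 + 0.25809398^2 + 0.062931179^2 + 0.34292856^2) = 0.79942396
U = k * uc = 2 * 0.79942396
U = 1.5988

1.5988


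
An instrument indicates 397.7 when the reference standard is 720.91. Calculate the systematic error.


Systematic error = measured - true
= 397.7 - 720.91
= -323.2100

-323.2100


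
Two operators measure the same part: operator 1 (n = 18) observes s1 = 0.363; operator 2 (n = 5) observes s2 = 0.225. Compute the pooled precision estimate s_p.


s_p = sqrt(((n1-1)*s1^2 + (n2-1)*s2^2) / (n1+n2-2))
numerator = (18-1)*0.363^2 + (5-1)*0.225^2 = 2.240073 + 0.2025 = 2.442573
denominator = 18 + 5 - 2 = 21
s_p^2 = 2.442573 / 21 = 0.116313
s_p = sqrt(0.116313) = 0.3410

0.3410


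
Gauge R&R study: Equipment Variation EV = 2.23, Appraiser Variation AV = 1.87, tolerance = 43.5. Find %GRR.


GRR = sqrt(EV^2 + AV^2) = sqrt(2.23^2 + 1.87^2) = 2.9102921
%GRR = GRR / tol * 100 = 2.9102921 / 43.5 * 100
%GRR = 6.6903

6.6903


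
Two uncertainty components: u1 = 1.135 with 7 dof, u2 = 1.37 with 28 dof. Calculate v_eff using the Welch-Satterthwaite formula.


uc = sqrt(u1^2 + u2^2) = sqrt(1.135^2 + 1.37^2) = 1.7790798
v_eff = uc^4 / (u1^4/v1 + u2^4/v2)
= 1.7790798^4 / (1.135^4/7 + 1.37^4/28)
= 10.018016 / 0.36288744
v_eff = 27.6064

27.6064


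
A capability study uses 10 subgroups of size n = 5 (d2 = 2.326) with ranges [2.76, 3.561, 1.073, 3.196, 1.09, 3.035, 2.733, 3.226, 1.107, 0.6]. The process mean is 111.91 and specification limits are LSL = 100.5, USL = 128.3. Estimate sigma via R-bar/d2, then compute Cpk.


R_bar = (2.76 + 3.561 + 1.073 + 3.196 + 1.09 + 3.035 + 2.733 + 3.226 + 1.107 + 0.6) / 10 = 2.2381
sigma = R_bar / d2 = 2.2381 / 2.326 = 0.9622098
Cp = (USL - LSL)/(6*sigma) = (128.3 - 100.5)/(6*0.9622098) = 4.8153
Cpu = (128.3 - 111.91)/(3*0.9622098) = 5.6779
Cpl = (111.91 - 100.5)/(3*0.9622098) = 3.9527
Cpk = min(Cpu, Cpl) = 3.9527

3.9527


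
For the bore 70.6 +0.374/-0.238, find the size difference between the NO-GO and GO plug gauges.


GO = nominal - lower_tol (smallest hole = maximum material condition)
GO = 70.6 - 0.238 = 70.362
NO-GO = nominal + upper_tol (largest hole = least material condition)
NO-GO = 70.6 + 0.374 = 70.974
spread = NO-GO - GO = 70.974 - 70.362 = 0.6120

0.6120


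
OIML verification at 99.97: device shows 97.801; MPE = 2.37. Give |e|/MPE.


e = indication - reference = 97.801 - 99.97 = -2.1690
|e| = 2.1690
ratio = |e| / MPE = 2.1690 / 2.37
ratio = 0.9152

0.9152


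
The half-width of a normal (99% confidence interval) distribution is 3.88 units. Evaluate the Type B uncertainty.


u_B = half_width / 2.576
u_B = 3.88 / 2.576
u_B = 1.5062

1.5062


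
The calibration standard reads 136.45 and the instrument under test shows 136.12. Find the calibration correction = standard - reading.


Correction = standard - reading
= 136.45 - 136.12
= 0.3300

0.3300


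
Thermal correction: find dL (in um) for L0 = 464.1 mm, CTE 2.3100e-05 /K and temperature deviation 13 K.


dL = L * alpha * dT
= 464.1 * 2.3100e-05 * 13
= 0.1393692 mm
dL_um = 0.1393692 * 1000 = 139.3692 um

139.3692


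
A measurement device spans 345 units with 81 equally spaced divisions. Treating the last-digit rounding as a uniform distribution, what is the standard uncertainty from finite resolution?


resolution = range / divisions
resolution = 345 / 81 = 4.2592593
u_res = resolution / (2*sqrt(3))
u_res = 4.2592593 / 3.4641016
u_res = 1.2295

1.2295


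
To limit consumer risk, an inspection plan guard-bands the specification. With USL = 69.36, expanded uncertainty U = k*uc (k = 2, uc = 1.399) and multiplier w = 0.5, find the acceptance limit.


U = k * uc = 2 * 1.399 = 2.798
guard band g = w * U = 0.5 * 2.798 = 1.399
AL = USL - g = 69.36 - 1.399
AL = 67.9610

67.9610


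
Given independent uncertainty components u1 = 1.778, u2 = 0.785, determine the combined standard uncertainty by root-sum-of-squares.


uc = sqrt(1.778^2 + 0.785^2)
uc = sqrt(3.777509)
uc = 1.9436

1.9436


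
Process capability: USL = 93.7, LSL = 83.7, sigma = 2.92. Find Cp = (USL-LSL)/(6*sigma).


Cp = (USL - LSL) / (6 * sigma)
= (93.7 - 83.7) / (6 * 2.92)
= 10.0000 / 17.5200
= 0.5708

0.5708


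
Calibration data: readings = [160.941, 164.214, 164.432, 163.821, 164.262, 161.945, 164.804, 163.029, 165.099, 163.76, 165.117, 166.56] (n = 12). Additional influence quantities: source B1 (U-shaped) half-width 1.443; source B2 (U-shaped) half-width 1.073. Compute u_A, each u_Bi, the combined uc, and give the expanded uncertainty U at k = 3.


mean = (160.941 + 164.214 + 164.432 + 163.821 + 164.262 + 161.945 + 164.804 + 163.029 + 165.099 + 163.76 + 165.117 + 166.56) / 12 = 163.9986667
s = sqrt(sum((x - mean)^2)/(n-1)) = 1.4945214
u_A = s / sqrt(n) = 1.4945214 / sqrt(12) = 0.43143117
u_B1 = 1.443 / sqrt(2) = 1.0203551
u_B2 = 1.073 / sqrt(2) = 0.75872558
uc = sqrt(0.43143117^2 + 1.0203551^2 + 0.75872558^2) = 1.3427293
U = k * uc = 3 * 1.3427293
U = 4.0282

4.0282


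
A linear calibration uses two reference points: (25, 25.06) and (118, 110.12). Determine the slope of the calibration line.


slope = (y2 - y1) / (x2 - x1)
= (110.12 - 25.06) / (118 - 25)
= 85.0600 / 93
= 0.9146

0.9146


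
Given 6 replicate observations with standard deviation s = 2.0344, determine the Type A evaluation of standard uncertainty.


u_A = s / sqrt(n)
u_A = 2.0344 / sqrt(6)
u_A = 2.0344 / 2.4494897
u_A = 0.8305

0.8305


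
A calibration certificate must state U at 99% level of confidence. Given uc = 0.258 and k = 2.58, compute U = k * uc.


U = k * uc
U = 2.58 * 0.258
U = 0.6656

0.6656


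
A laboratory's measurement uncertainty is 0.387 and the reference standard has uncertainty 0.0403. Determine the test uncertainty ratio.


TUR = u_lab / u_ref
= 0.387 / 0.0403
= 9.6030

9.6030


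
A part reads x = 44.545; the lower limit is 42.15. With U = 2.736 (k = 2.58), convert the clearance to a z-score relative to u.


u = U / k = 2.736 / 2.58 = 1.0604651
margin = |LSL - x| = |42.15 - 44.545| = 2.395
z = margin / u = 2.395 / 1.0604651
z = 2.2584

2.2584


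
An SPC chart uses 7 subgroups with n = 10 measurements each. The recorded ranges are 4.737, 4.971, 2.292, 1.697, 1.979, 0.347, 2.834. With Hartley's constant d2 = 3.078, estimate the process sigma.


R_bar = (4.737 + 4.971 + 2.292 + 1.697 + 1.979 + 0.347 + 2.834) / 7
R_bar = 18.857 / 7 = 2.6938571
sigma_hat = R_bar / d2 = 2.6938571 / 3.078 = 0.8752

0.8752


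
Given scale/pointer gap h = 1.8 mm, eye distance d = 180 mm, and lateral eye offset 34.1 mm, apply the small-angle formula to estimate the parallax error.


error = h * offset / d
= 1.8 * 34.1 / 180
= 0.3410

0.3410


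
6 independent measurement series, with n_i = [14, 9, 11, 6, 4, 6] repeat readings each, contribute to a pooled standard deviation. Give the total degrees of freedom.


nu = sum_i (n_i - 1)
nu = ((14 - 1) + (9 - 1) + (11 - 1) + (6 - 1) + (4 - 1) + (6 - 1))
nu = 13 + 8 + 10 + 5 + 3 + 5
nu = 44

44


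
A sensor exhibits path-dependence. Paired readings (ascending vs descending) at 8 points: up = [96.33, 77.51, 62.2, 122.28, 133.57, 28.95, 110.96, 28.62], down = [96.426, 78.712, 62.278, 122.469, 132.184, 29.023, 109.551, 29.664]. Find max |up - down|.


|96.33 - 96.426| = 0.0960
|77.51 - 78.712| = 1.2020
|62.2 - 62.278| = 0.0780
|122.28 - 122.469| = 0.1890
|133.57 - 132.184| = 1.3860
|28.95 - 29.023| = 0.0730
|110.96 - 109.551| = 1.4090
|28.62 - 29.664| = 1.0440
hysteresis = max(diffs) = 1.4090

1.4090


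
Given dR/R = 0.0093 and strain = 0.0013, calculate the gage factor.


GF = (dR/R) / epsilon
= 0.0093 / 0.0013
= 7.1538

7.1538


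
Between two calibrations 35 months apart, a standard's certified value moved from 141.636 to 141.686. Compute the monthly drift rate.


rate = (v2 - v1) / months
= (141.686 - 141.636) / 35
= 0.0500 / 35
= 0.0014

0.0014


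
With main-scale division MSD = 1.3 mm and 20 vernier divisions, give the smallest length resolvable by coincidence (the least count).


LC = MSD / n_div
= 1.3 / 20
= 0.0650

0.0650


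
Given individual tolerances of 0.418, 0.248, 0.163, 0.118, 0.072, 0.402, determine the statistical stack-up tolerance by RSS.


RSS = sqrt(0.418^2 + 0.248^2 + 0.163^2 + 0.118^2 + 0.072^2 + 0.402^2)
= sqrt(0.443509)
= 0.6660

0.6660


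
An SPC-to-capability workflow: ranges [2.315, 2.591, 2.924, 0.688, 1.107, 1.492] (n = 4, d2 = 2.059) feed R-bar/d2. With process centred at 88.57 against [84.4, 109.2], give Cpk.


R_bar = (2.315 + 2.591 + 2.924 + 0.688 + 1.107 + 1.492) / 6 = 1.8528333
sigma = R_bar / d2 = 1.8528333 / 2.059 = 0.89987047
Cp = (USL - LSL)/(6*sigma) = (109.2 - 84.4)/(6*0.89987047) = 4.5933
Cpu = (109.2 - 88.57)/(3*0.89987047) = 7.6418
Cpl = (88.57 - 84.4)/(3*0.89987047) = 1.5447
Cpk = min(Cpu, Cpl) = 1.5447

1.5447


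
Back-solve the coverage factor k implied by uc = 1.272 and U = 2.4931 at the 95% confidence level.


k = U / uc
k = 2.4931 / 1.272
k = 1.96

1.96


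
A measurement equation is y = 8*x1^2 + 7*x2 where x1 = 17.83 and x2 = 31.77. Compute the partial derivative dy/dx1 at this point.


y = 8*x1^2 + 7*x2
dy/dx1 = 2*8*x1
Evaluate at x1 = 17.83: c1 = 16 * 17.83
c1 = 285.2800

285.2800


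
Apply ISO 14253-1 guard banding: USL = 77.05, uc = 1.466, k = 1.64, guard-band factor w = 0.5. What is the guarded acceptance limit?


U = k * uc = 1.64 * 1.466 = 2.40424
guard band g = w * U = 0.5 * 2.40424 = 1.20212
AL = USL - g = 77.05 - 1.20212
AL = 75.8479

75.8479


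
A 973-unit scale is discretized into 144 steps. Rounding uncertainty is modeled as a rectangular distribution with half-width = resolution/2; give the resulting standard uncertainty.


resolution = range / divisions
resolution = 973 / 144 = 6.7569444
u_res = resolution / (2*sqrt(3))
u_res = 6.7569444 / 3.4641016
u_res = 1.9506

1.9506


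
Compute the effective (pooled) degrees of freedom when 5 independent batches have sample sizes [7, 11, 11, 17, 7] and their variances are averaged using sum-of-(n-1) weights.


nu = sum_i (n_i - 1)
nu = ((7 - 1) + (11 - 1) + (11 - 1) + (17 - 1) + (7 - 1))
nu = 6 + 10 + 10 + 16 + 6
nu = 48

48


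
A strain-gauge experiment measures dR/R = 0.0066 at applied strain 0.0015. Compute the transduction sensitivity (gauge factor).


GF = (dR/R) / epsilon
= 0.0066 / 0.0015
= 4.4000

4.4000


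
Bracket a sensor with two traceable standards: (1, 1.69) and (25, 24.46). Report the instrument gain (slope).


slope = (y2 - y1) / (x2 - x1)
= (24.46 - 1.69) / (25 - 1)
= 22.7700 / 24
= 0.9487

0.9487


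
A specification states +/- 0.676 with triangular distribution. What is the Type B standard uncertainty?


u_B = half_width / sqrt(6)
u_B = 0.676 / 2.4494897
u_B = 0.2760

0.2760


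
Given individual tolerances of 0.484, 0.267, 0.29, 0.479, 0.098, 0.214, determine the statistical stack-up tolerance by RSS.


RSS = sqrt(0.484^2 + 0.267^2 + 0.29^2 + 0.479^2 + 0.098^2 + 0.214^2)
= sqrt(0.674486)
= 0.8213

0.8213


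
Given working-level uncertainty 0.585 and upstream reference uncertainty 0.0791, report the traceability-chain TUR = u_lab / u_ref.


TUR = u_lab / u_ref
= 0.585 / 0.0791
= 7.3957

7.3957


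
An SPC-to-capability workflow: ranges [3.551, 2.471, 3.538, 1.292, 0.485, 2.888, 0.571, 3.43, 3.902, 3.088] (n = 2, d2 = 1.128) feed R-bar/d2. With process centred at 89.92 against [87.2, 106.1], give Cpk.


R_bar = (3.551 + 2.471 + 3.538 + 1.292 + 0.485 + 2.888 + 0.571 + 3.43 + 3.902 + 3.088) / 10 = 2.5216
sigma = R_bar / d2 = 2.5216 / 1.128 = 2.235461
Cp = (USL - LSL)/(6*sigma) = (106.1 - 87.2)/(6*2.235461) = 1.4091
Cpu = (106.1 - 89.92)/(3*2.235461) = 2.4126
Cpl = (89.92 - 87.2)/(3*2.235461) = 0.4056
Cpk = min(Cpu, Cpl) = 0.4056

0.4056


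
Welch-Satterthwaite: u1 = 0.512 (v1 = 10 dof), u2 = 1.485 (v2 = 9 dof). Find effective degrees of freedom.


uc = sqrt(u1^2 + u2^2) = sqrt(0.512^2 + 1.485^2) = 1.5707861
v_eff = uc^4 / (u1^4/v1 + u2^4/v2)
= 1.5707861^4 / (0.512^4/10 + 1.485^4/9)
= 6.0879096 / 0.5472072
v_eff = 11.1254

11.1254


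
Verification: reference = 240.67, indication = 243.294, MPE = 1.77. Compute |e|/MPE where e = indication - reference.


e = indication - reference = 243.294 - 240.67 = 2.6240
|e| = 2.6240
ratio = |e| / MPE = 2.6240 / 1.77
ratio = 1.4825

1.4825


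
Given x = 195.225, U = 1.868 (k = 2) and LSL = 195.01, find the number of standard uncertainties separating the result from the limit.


u = U / k = 1.868 / 2 = 0.934
margin = |LSL - x| = |195.01 - 195.225| = 0.215
z = margin / u = 0.215 / 0.934
z = 0.2302

0.2302


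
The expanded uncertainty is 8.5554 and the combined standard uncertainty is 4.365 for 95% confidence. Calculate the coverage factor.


k = U / uc
k = 8.5554 / 4.365
k = 1.96

1.96


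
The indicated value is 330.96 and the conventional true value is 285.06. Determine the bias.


Systematic error = measured - true
= 330.96 - 285.06
= 45.9000

45.9000


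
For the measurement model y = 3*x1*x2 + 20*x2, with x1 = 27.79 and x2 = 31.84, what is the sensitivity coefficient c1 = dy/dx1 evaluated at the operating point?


y = 3*x1*x2 + 20*x2
dy/dx1 = 3*x2
Evaluate at x2 = 31.84: c1 = 3 * 31.84
c1 = 95.5200

95.5200


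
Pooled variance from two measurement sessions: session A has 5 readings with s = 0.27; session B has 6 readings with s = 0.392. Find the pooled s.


s_p = sqrt(((n1-1)*s1^2 + (n2-1)*s2^2) / (n1+n2-2))
numerator = (5-1)*0.27^2 + (6-1)*0.392^2 = 0.2916 + 0.76832 = 1.05992
denominator = 5 + 6 - 2 = 9
s_p^2 = 1.05992 / 9 = 0.11776889
s_p = sqrt(0.11776889) = 0.3432

0.3432


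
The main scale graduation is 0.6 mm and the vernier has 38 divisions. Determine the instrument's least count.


LC = MSD / n_div
= 0.6 / 38
= 0.0158

0.0158


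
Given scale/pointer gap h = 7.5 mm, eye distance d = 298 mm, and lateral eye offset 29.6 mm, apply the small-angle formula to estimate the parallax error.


error = h * offset / d
= 7.5 * 29.6 / 298
= 0.7450

0.7450


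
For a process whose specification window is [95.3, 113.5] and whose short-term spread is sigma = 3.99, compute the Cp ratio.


Cp = (USL - LSL) / (6 * sigma)
= (113.5 - 95.3) / (6 * 3.99)
= 18.2000 / 23.9400
= 0.7602

0.7602


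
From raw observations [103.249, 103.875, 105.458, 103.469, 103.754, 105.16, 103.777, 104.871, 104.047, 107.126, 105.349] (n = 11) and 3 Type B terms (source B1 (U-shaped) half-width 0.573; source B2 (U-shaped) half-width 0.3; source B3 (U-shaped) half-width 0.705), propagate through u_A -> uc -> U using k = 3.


mean = (103.249 + 103.875 + 105.458 + 103.469 + 103.754 + 105.16 + 103.777 + 104.871 + 104.047 + 107.126 + 105.349) / 11 = 104.5577273
s = sqrt(sum((x - mean)^2)/(n-1)) = 1.156463
u_A = s / sqrt(n) = 1.156463 / sqrt(11) = 0.34868671
u_B1 = 0.573 / sqrt(2) = 0.40517219
u_B2 = 0.3 / sqrt(2) = 0.21213203
u_B3 = 0.705 / sqrt(2) = 0.49851028
uc = sqrt(0.34868671^2 + 0.40517219^2 + 0.21213203^2 + 0.49851028^2) = 0.76109094
U = k * uc = 3 * 0.76109094
U = 2.2833

2.2833


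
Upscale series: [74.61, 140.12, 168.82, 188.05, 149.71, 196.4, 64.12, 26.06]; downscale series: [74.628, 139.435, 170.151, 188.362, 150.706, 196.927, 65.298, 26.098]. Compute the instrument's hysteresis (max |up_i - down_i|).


|74.61 - 74.628| = 0.0180
|140.12 - 139.435| = 0.6850
|168.82 - 170.151| = 1.3310
|188.05 - 188.362| = 0.3120
|149.71 - 150.706| = 0.9960
|196.4 - 196.927| = 0.5270
|64.12 - 65.298| = 1.1780
|26.06 - 26.098| = 0.0380
hysteresis = max(diffs) = 1.3310

1.3310


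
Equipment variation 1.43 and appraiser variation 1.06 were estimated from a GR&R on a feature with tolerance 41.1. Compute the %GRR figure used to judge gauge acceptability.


GRR = sqrt(EV^2 + AV^2) = sqrt(1.43^2 + 1.06^2) = 1.7800281
%GRR = GRR / tol * 100 = 1.7800281 / 41.1 * 100
%GRR = 4.3310

4.3310


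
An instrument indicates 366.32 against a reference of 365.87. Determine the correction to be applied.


Correction = standard - reading
= 365.87 - 366.32
= -0.4500

-0.4500


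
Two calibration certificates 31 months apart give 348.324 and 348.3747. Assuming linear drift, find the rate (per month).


rate = (v2 - v1) / months
= (348.3747 - 348.324) / 31
= 0.0507 / 31
= 0.0016

0.0016


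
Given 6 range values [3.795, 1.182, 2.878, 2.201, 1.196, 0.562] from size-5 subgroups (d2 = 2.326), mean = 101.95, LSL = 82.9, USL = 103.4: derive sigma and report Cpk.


R_bar = (3.795 + 1.182 + 2.878 + 2.201 + 1.196 + 0.562) / 6 = 1.969
sigma = R_bar / d2 = 1.969 / 2.326 = 0.84651763
Cp = (USL - LSL)/(6*sigma) = (103.4 - 82.9)/(6*0.84651763) = 4.0361
Cpu = (103.4 - 101.95)/(3*0.84651763) = 0.5710
Cpl = (101.95 - 82.9)/(3*0.84651763) = 7.5013
Cpk = min(Cpu, Cpl) = 0.5710

0.5710


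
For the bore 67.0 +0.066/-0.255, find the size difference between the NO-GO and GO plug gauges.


GO = nominal - lower_tol (smallest hole = maximum material condition)
GO = 67.0 - 0.255 = 66.745
NO-GO = nominal + upper_tol (largest hole = least material condition)
NO-GO = 67.0 + 0.066 = 67.066
spread = NO-GO - GO = 67.066 - 66.745 = 0.3210

0.3210


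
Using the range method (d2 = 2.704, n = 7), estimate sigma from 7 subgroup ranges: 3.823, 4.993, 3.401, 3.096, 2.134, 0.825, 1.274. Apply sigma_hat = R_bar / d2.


R_bar = (3.823 + 4.993 + 3.401 + 3.096 + 2.134 + 0.825 + 1.274) / 7
R_bar = 19.546 / 7 = 2.7922857
sigma_hat = R_bar / d2 = 2.7922857 / 2.704 = 1.0327

1.0327


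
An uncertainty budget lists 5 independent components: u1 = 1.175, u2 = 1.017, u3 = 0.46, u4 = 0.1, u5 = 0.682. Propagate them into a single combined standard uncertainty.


uc = sqrt(1.175^2 + 1.017^2 + 0.46^2 + 0.1^2 + 0.682^2)
uc = sqrt(3.101638)
uc = 1.7611

1.7611


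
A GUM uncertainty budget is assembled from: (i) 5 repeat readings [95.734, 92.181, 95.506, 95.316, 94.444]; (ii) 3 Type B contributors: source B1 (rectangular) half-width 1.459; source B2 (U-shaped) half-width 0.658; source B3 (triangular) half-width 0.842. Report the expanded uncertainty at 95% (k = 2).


mean = (95.734 + 92.181 + 95.506 + 95.316 + 94.444) / 5 = 94.6362
s = sqrt(sum((x - mean)^2)/(n-1)) = 1.4567766
u_A = s / sqrt(n) = 1.4567766 / sqrt(5) = 0.6514903
u_B1 = 1.459 / sqrt(3) = 0.84235404
u_B2 = 0.658 / sqrt(2) = 0.46527626
u_B3 = 0.842 / sqrt(6) = 0.34374506
uc = sqrt(0.6514903^2 + 0.84235404^2 + 0.46527626^2 + 0.34374506^2) = 1.2118757
U = k * uc = 2 * 1.2118757
U = 2.4238

2.4238


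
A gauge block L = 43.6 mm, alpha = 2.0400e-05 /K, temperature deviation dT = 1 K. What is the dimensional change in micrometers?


dL = L * alpha * dT
= 43.6 * 2.0400e-05 * 1
= 8.8940000e-04 mm
dL_um = 8.8940000e-04 * 1000 = 0.8894 um

0.8894
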